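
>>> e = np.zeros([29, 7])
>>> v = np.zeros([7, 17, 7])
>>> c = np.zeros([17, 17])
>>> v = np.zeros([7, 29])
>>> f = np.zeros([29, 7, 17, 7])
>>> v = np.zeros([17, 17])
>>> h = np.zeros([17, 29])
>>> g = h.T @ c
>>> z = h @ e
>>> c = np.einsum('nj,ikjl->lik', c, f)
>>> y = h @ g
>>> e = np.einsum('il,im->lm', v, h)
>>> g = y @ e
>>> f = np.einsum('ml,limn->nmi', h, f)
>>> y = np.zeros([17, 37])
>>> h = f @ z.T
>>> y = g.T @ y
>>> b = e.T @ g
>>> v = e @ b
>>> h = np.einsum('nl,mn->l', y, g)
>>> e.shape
(17, 29)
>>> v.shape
(17, 29)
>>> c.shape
(7, 29, 7)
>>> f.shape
(7, 17, 7)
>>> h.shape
(37,)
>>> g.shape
(17, 29)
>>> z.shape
(17, 7)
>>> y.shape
(29, 37)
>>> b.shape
(29, 29)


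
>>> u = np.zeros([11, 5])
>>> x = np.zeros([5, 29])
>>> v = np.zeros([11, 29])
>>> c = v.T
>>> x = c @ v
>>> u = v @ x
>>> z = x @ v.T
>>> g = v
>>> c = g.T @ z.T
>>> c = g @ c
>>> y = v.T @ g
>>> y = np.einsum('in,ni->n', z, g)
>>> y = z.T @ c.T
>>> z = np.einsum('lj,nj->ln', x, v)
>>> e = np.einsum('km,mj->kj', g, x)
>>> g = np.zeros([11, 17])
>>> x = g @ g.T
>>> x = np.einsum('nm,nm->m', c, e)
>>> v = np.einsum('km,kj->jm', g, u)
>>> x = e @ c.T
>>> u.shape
(11, 29)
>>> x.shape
(11, 11)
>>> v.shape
(29, 17)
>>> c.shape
(11, 29)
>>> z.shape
(29, 11)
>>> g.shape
(11, 17)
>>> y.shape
(11, 11)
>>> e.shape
(11, 29)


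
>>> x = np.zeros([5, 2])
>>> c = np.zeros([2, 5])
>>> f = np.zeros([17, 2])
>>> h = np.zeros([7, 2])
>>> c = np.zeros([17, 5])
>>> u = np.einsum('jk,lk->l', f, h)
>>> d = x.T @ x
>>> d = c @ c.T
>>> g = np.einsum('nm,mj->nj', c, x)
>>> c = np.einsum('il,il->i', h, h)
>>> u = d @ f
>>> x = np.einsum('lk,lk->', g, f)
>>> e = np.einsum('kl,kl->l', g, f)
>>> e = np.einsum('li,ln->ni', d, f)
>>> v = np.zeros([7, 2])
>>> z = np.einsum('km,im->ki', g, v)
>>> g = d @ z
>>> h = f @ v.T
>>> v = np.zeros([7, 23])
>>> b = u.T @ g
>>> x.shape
()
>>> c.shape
(7,)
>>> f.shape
(17, 2)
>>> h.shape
(17, 7)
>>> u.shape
(17, 2)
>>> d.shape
(17, 17)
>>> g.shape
(17, 7)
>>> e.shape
(2, 17)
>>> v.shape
(7, 23)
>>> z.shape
(17, 7)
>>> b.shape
(2, 7)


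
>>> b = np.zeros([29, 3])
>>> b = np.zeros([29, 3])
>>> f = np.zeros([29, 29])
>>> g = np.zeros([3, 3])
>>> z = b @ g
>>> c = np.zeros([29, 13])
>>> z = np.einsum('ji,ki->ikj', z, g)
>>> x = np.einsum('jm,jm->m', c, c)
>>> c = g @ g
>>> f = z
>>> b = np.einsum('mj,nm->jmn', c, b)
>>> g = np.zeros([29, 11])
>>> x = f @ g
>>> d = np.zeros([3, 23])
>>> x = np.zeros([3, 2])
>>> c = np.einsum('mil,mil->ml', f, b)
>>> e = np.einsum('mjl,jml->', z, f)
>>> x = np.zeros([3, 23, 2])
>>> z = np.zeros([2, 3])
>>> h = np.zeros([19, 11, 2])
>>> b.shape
(3, 3, 29)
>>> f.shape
(3, 3, 29)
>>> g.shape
(29, 11)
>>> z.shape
(2, 3)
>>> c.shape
(3, 29)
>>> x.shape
(3, 23, 2)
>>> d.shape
(3, 23)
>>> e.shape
()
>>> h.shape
(19, 11, 2)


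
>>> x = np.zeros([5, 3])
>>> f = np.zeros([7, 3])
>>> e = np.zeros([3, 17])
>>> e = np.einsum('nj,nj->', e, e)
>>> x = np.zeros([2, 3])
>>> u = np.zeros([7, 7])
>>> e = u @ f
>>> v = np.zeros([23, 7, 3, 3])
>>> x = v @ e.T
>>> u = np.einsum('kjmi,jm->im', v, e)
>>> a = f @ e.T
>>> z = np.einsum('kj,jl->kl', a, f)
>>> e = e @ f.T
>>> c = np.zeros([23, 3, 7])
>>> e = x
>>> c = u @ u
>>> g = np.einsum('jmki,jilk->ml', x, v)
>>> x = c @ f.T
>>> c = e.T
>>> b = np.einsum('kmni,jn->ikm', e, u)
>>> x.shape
(3, 7)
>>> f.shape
(7, 3)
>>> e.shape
(23, 7, 3, 7)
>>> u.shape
(3, 3)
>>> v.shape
(23, 7, 3, 3)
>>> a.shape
(7, 7)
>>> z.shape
(7, 3)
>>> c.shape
(7, 3, 7, 23)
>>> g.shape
(7, 3)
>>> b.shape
(7, 23, 7)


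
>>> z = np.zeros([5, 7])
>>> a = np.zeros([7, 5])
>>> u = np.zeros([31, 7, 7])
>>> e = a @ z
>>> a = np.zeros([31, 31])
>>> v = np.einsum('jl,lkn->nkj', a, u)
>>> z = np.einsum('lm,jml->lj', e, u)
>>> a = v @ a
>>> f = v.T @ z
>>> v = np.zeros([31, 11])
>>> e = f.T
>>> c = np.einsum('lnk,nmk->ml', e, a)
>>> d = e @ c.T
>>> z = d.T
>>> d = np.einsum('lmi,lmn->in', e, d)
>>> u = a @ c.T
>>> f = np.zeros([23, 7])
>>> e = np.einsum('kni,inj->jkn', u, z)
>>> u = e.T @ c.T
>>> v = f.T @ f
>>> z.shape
(7, 7, 31)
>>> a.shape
(7, 7, 31)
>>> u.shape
(7, 7, 7)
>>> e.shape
(31, 7, 7)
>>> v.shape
(7, 7)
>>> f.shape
(23, 7)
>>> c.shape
(7, 31)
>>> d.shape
(31, 7)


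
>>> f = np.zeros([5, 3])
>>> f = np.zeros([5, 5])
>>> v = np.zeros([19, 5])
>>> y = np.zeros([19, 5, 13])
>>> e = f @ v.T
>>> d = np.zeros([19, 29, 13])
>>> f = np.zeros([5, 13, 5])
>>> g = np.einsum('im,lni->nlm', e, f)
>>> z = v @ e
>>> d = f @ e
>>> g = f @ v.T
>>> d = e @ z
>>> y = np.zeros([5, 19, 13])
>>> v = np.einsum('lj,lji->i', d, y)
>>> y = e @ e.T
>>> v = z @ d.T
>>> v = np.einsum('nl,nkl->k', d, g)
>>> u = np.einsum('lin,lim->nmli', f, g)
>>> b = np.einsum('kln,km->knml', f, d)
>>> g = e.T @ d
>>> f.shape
(5, 13, 5)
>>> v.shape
(13,)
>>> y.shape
(5, 5)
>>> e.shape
(5, 19)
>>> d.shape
(5, 19)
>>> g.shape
(19, 19)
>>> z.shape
(19, 19)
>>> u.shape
(5, 19, 5, 13)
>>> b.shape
(5, 5, 19, 13)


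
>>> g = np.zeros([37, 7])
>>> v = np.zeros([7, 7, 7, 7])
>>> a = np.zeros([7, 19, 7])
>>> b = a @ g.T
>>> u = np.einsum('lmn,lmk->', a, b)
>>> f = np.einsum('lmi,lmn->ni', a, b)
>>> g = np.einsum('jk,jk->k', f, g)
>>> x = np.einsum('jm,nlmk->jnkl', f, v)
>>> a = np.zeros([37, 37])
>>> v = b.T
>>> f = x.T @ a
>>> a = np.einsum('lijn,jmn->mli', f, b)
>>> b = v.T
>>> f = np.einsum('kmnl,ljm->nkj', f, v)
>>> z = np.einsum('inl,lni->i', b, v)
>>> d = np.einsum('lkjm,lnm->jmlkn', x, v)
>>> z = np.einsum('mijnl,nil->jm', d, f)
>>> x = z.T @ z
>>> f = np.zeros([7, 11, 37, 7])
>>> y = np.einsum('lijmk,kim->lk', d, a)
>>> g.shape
(7,)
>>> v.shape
(37, 19, 7)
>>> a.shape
(19, 7, 7)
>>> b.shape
(7, 19, 37)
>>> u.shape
()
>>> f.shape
(7, 11, 37, 7)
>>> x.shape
(7, 7)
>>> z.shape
(37, 7)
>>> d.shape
(7, 7, 37, 7, 19)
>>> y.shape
(7, 19)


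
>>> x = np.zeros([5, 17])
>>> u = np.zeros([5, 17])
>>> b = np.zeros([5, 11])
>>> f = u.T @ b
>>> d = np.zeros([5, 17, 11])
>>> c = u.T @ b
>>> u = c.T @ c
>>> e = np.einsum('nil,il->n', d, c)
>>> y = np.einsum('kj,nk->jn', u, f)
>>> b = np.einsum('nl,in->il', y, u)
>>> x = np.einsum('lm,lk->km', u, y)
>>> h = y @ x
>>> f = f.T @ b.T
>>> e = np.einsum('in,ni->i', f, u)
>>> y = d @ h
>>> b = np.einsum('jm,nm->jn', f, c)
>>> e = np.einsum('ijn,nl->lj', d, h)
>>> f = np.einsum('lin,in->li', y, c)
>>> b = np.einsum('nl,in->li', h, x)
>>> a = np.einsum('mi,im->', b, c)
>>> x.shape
(17, 11)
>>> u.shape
(11, 11)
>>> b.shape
(11, 17)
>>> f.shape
(5, 17)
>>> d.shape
(5, 17, 11)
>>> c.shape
(17, 11)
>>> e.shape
(11, 17)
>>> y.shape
(5, 17, 11)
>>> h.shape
(11, 11)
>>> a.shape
()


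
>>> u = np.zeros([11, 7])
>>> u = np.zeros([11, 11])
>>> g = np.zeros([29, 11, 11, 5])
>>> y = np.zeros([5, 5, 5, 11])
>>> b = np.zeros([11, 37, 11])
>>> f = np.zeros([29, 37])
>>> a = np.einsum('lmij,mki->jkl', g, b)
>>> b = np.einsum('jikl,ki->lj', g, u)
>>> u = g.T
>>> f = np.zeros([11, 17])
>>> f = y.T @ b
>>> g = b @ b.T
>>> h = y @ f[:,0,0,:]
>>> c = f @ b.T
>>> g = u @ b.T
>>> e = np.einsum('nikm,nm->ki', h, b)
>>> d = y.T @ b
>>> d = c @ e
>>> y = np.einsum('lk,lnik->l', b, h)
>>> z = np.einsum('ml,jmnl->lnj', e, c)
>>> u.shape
(5, 11, 11, 29)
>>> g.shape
(5, 11, 11, 5)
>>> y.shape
(5,)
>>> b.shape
(5, 29)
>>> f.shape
(11, 5, 5, 29)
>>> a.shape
(5, 37, 29)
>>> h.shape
(5, 5, 5, 29)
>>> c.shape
(11, 5, 5, 5)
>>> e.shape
(5, 5)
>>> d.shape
(11, 5, 5, 5)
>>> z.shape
(5, 5, 11)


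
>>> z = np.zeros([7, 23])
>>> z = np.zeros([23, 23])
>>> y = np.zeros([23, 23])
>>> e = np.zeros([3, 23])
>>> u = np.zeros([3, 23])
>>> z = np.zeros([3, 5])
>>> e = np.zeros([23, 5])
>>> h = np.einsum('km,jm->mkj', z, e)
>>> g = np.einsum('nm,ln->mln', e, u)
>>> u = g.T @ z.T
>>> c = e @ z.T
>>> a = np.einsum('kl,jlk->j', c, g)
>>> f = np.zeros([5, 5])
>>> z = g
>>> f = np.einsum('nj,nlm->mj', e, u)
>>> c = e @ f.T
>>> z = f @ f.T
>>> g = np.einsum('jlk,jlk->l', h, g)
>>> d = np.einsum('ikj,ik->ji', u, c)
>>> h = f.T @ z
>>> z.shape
(3, 3)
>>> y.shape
(23, 23)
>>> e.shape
(23, 5)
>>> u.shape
(23, 3, 3)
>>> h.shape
(5, 3)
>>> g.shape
(3,)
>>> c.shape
(23, 3)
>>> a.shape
(5,)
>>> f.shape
(3, 5)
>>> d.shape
(3, 23)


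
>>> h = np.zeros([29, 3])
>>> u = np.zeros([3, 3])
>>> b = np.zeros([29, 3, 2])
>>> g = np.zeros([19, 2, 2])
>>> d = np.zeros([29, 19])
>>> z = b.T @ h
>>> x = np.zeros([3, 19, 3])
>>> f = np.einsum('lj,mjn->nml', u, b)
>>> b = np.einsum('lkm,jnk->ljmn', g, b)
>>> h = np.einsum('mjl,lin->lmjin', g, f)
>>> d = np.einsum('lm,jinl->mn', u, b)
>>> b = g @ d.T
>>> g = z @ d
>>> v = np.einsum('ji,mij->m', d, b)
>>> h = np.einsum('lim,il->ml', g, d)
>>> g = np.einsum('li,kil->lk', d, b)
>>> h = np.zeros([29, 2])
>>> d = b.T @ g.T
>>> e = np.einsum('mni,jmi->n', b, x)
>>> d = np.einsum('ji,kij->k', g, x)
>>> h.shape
(29, 2)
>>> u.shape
(3, 3)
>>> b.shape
(19, 2, 3)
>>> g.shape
(3, 19)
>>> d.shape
(3,)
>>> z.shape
(2, 3, 3)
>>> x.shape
(3, 19, 3)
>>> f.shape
(2, 29, 3)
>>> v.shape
(19,)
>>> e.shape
(2,)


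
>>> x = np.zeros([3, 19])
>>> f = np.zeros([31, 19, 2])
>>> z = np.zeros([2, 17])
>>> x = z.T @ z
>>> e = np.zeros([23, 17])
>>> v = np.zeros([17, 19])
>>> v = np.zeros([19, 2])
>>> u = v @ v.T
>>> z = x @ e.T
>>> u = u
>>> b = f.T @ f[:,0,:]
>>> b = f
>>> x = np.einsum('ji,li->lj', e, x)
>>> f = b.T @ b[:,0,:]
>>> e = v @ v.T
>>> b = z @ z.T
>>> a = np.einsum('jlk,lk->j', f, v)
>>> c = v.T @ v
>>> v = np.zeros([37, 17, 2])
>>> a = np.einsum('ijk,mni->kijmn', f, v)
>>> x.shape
(17, 23)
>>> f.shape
(2, 19, 2)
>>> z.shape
(17, 23)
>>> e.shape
(19, 19)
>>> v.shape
(37, 17, 2)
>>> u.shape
(19, 19)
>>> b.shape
(17, 17)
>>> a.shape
(2, 2, 19, 37, 17)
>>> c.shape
(2, 2)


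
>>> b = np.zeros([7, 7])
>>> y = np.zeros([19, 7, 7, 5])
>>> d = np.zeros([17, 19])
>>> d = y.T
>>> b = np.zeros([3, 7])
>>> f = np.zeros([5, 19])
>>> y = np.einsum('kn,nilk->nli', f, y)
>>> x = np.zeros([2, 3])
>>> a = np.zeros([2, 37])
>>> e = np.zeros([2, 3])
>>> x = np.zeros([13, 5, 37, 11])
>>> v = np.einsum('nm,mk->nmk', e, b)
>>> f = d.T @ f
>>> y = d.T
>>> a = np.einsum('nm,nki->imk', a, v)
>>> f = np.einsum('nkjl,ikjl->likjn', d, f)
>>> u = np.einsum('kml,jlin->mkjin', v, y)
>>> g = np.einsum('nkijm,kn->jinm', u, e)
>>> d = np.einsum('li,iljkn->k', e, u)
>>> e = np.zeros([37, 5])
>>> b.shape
(3, 7)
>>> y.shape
(19, 7, 7, 5)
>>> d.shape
(7,)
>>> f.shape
(19, 19, 7, 7, 5)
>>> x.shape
(13, 5, 37, 11)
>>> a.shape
(7, 37, 3)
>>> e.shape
(37, 5)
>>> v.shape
(2, 3, 7)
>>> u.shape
(3, 2, 19, 7, 5)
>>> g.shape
(7, 19, 3, 5)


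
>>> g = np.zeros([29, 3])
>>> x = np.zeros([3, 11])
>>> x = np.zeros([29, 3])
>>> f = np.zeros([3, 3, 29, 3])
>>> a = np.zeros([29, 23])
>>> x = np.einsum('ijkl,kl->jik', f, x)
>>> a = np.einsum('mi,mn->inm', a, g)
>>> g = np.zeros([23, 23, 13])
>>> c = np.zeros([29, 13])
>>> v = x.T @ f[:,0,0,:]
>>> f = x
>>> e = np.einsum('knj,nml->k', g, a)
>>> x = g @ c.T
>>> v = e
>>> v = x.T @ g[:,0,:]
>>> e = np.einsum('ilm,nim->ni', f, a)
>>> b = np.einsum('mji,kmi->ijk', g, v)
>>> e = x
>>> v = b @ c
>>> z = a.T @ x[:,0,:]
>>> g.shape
(23, 23, 13)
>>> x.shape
(23, 23, 29)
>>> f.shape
(3, 3, 29)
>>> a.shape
(23, 3, 29)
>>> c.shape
(29, 13)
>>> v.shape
(13, 23, 13)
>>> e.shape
(23, 23, 29)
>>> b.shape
(13, 23, 29)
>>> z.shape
(29, 3, 29)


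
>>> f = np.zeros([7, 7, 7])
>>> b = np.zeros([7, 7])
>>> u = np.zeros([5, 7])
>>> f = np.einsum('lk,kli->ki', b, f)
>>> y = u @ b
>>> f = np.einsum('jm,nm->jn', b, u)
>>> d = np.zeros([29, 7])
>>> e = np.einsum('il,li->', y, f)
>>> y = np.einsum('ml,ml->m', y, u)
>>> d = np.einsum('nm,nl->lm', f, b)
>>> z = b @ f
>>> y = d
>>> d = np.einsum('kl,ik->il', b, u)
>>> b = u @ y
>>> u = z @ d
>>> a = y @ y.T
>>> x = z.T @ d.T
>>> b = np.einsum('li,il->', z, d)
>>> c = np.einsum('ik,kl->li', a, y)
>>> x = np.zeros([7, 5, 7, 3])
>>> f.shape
(7, 5)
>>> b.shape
()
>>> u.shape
(7, 7)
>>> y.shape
(7, 5)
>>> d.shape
(5, 7)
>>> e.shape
()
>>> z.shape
(7, 5)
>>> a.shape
(7, 7)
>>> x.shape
(7, 5, 7, 3)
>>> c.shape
(5, 7)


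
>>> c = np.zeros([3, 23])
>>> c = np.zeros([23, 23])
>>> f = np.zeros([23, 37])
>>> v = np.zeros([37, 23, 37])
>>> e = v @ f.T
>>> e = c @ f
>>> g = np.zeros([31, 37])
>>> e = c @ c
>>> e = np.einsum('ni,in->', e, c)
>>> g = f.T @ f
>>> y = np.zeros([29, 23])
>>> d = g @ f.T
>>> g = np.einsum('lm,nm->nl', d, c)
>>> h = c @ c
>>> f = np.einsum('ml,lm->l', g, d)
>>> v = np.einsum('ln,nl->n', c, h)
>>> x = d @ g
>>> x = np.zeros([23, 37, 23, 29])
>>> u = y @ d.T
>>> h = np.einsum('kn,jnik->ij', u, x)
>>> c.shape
(23, 23)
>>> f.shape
(37,)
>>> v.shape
(23,)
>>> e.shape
()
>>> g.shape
(23, 37)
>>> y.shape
(29, 23)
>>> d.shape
(37, 23)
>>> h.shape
(23, 23)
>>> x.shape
(23, 37, 23, 29)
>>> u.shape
(29, 37)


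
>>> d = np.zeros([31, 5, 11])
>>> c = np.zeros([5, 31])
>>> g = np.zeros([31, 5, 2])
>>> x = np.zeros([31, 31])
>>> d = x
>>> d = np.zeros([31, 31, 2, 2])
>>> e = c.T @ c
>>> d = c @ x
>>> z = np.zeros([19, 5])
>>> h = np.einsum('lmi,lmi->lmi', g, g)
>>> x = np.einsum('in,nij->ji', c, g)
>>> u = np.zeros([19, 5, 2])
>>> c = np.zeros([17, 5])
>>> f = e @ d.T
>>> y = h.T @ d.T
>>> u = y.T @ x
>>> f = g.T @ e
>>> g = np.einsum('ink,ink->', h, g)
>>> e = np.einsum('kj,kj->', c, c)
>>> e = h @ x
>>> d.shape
(5, 31)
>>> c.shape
(17, 5)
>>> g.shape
()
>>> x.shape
(2, 5)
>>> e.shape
(31, 5, 5)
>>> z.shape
(19, 5)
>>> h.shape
(31, 5, 2)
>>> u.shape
(5, 5, 5)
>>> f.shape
(2, 5, 31)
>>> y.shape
(2, 5, 5)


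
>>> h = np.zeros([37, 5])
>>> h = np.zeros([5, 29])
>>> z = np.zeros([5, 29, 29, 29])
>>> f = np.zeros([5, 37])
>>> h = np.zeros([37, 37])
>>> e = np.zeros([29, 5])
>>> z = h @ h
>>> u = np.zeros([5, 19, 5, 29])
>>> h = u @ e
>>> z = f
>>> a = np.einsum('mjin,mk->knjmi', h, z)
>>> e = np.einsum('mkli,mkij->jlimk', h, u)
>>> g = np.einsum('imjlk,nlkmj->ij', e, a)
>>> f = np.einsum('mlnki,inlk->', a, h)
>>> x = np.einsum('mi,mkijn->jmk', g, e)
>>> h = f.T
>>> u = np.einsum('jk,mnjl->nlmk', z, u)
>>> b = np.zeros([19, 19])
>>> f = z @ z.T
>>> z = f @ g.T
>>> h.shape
()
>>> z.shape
(5, 29)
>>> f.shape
(5, 5)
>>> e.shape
(29, 5, 5, 5, 19)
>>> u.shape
(19, 29, 5, 37)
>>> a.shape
(37, 5, 19, 5, 5)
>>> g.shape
(29, 5)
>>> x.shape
(5, 29, 5)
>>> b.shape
(19, 19)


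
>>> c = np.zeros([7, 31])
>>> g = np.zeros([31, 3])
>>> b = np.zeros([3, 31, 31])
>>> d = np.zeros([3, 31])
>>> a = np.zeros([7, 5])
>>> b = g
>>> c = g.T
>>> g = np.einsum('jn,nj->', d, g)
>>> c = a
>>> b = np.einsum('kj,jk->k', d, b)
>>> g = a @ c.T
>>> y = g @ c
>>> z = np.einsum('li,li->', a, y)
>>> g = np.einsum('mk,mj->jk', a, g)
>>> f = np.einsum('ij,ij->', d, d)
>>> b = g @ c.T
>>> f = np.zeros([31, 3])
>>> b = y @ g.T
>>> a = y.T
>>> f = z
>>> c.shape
(7, 5)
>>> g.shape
(7, 5)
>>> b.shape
(7, 7)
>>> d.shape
(3, 31)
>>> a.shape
(5, 7)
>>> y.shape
(7, 5)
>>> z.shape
()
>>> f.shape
()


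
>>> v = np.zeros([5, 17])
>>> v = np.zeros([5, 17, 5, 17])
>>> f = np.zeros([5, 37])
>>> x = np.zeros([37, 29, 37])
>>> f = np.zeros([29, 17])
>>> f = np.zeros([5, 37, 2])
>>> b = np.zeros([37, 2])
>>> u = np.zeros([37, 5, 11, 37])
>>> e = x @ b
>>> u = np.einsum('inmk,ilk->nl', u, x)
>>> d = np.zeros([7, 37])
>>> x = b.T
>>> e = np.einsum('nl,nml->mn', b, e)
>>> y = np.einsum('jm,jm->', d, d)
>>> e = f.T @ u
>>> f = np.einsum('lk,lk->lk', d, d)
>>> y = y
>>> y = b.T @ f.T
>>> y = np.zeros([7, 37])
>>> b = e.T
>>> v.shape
(5, 17, 5, 17)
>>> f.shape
(7, 37)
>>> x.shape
(2, 37)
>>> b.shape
(29, 37, 2)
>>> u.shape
(5, 29)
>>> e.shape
(2, 37, 29)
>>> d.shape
(7, 37)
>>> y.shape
(7, 37)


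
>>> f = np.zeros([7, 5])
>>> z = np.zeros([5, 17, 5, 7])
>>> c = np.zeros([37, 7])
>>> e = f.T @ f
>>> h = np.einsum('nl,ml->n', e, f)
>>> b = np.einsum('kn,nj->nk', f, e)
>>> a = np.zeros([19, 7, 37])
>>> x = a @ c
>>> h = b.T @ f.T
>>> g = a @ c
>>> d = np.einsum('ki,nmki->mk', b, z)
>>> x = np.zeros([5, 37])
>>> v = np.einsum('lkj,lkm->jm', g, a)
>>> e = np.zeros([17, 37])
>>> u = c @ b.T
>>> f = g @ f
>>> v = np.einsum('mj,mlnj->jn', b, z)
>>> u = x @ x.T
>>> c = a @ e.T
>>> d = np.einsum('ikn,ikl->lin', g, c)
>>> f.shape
(19, 7, 5)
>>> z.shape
(5, 17, 5, 7)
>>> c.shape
(19, 7, 17)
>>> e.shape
(17, 37)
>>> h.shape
(7, 7)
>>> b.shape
(5, 7)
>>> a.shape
(19, 7, 37)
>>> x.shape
(5, 37)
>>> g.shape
(19, 7, 7)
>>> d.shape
(17, 19, 7)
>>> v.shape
(7, 5)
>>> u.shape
(5, 5)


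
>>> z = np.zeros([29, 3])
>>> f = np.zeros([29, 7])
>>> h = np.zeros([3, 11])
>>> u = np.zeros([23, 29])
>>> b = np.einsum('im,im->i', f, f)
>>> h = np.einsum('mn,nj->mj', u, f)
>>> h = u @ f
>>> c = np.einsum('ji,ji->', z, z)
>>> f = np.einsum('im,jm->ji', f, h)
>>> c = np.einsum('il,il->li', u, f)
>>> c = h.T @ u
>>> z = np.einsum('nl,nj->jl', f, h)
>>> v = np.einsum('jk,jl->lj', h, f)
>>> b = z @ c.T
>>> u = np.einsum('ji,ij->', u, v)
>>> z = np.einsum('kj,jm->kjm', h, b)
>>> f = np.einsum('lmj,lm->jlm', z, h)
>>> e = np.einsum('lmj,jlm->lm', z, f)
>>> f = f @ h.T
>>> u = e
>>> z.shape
(23, 7, 7)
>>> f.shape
(7, 23, 23)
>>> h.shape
(23, 7)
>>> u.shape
(23, 7)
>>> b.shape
(7, 7)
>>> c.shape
(7, 29)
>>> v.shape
(29, 23)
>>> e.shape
(23, 7)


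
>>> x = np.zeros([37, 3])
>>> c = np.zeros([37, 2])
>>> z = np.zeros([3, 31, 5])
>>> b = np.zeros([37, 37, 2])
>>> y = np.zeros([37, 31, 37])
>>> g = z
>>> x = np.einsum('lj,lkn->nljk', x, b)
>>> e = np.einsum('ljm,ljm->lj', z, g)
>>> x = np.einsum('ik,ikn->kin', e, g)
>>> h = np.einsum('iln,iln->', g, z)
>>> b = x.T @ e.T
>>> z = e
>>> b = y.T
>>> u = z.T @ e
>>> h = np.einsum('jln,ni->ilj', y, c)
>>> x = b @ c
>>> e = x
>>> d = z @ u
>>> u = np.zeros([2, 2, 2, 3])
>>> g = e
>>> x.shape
(37, 31, 2)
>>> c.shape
(37, 2)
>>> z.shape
(3, 31)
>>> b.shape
(37, 31, 37)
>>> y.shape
(37, 31, 37)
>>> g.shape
(37, 31, 2)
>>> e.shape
(37, 31, 2)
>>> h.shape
(2, 31, 37)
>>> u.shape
(2, 2, 2, 3)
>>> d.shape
(3, 31)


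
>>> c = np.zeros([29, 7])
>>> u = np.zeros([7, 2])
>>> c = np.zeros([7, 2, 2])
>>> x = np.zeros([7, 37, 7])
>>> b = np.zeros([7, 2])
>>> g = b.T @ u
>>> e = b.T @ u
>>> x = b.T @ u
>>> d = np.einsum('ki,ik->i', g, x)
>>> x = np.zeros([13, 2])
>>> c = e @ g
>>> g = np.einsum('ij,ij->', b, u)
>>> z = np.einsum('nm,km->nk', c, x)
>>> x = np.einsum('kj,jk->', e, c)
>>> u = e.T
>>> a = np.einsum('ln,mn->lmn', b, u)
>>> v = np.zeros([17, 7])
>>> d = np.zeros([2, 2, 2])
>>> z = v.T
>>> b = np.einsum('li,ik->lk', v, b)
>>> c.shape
(2, 2)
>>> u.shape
(2, 2)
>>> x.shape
()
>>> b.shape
(17, 2)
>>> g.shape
()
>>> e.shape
(2, 2)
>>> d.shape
(2, 2, 2)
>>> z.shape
(7, 17)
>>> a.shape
(7, 2, 2)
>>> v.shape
(17, 7)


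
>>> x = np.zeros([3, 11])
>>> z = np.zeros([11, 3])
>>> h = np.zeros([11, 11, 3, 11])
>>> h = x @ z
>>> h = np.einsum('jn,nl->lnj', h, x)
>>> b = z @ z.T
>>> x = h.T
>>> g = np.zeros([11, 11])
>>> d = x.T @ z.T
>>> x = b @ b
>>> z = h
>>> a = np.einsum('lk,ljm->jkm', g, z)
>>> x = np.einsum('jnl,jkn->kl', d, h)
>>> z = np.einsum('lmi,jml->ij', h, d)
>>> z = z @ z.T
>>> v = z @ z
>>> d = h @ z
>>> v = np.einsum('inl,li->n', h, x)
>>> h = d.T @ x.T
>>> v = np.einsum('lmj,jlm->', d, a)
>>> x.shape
(3, 11)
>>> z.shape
(3, 3)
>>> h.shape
(3, 3, 3)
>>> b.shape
(11, 11)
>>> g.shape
(11, 11)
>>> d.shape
(11, 3, 3)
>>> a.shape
(3, 11, 3)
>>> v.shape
()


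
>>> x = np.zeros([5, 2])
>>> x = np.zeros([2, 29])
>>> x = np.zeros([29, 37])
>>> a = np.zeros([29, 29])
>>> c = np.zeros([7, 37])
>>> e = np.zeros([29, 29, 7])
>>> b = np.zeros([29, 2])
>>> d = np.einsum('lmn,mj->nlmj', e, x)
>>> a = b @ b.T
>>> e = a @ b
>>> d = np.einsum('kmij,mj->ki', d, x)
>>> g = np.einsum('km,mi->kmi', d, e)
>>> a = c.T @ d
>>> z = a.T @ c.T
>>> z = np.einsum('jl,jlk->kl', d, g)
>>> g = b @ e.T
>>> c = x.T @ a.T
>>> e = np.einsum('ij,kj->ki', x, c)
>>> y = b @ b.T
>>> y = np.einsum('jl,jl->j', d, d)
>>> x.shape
(29, 37)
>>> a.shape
(37, 29)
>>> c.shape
(37, 37)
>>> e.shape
(37, 29)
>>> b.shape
(29, 2)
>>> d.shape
(7, 29)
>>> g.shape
(29, 29)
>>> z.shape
(2, 29)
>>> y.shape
(7,)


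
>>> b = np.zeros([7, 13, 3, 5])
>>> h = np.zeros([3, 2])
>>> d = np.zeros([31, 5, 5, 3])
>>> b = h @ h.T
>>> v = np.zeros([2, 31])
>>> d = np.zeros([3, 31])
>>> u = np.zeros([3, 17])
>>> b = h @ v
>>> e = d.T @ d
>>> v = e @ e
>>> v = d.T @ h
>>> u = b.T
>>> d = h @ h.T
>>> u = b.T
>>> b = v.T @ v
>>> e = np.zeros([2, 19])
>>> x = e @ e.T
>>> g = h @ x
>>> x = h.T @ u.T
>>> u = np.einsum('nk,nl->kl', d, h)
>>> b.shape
(2, 2)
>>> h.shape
(3, 2)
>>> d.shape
(3, 3)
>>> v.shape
(31, 2)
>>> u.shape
(3, 2)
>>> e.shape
(2, 19)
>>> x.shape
(2, 31)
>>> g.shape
(3, 2)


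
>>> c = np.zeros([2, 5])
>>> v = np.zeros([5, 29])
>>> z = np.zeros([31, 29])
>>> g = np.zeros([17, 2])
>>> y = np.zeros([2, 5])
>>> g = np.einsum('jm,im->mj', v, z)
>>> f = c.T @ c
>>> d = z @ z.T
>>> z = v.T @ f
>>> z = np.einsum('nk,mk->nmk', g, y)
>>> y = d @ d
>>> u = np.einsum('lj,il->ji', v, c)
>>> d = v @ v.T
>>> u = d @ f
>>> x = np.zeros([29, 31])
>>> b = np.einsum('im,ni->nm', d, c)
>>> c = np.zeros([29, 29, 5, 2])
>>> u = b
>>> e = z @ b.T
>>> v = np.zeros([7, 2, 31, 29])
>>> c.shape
(29, 29, 5, 2)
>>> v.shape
(7, 2, 31, 29)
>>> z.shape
(29, 2, 5)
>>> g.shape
(29, 5)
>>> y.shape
(31, 31)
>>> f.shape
(5, 5)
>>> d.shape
(5, 5)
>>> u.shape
(2, 5)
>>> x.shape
(29, 31)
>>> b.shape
(2, 5)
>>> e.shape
(29, 2, 2)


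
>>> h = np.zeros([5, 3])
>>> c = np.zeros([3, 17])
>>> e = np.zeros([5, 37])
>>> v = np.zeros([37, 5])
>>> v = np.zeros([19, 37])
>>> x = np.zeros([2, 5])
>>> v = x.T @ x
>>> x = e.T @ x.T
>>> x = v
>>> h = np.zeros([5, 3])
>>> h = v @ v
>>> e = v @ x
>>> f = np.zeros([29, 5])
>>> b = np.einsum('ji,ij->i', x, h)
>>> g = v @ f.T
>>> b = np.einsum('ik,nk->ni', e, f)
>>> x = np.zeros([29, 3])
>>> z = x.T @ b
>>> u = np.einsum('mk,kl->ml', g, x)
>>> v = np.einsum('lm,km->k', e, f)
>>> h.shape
(5, 5)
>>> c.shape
(3, 17)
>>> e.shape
(5, 5)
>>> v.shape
(29,)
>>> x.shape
(29, 3)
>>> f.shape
(29, 5)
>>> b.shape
(29, 5)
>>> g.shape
(5, 29)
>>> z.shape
(3, 5)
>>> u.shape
(5, 3)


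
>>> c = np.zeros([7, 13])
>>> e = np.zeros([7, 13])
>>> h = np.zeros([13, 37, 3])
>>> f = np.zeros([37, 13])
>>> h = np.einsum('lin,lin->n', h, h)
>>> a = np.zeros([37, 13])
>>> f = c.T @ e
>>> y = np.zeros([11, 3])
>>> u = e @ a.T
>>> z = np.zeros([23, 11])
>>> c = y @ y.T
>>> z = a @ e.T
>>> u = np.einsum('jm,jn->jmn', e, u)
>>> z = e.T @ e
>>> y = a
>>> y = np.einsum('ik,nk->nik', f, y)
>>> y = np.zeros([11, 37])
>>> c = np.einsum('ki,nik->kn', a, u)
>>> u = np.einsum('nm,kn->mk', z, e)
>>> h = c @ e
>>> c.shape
(37, 7)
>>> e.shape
(7, 13)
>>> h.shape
(37, 13)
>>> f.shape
(13, 13)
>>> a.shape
(37, 13)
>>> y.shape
(11, 37)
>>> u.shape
(13, 7)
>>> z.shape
(13, 13)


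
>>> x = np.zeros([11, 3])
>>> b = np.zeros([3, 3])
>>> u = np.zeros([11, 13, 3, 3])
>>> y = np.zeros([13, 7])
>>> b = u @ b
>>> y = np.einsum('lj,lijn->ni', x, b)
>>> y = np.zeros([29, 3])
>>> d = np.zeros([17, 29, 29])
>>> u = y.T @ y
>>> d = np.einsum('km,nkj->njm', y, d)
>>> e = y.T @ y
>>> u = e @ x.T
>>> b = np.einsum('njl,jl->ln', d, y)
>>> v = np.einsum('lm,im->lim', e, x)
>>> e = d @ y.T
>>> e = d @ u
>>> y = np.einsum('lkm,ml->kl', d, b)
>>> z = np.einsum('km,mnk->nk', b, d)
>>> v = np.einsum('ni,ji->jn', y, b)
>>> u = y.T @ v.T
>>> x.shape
(11, 3)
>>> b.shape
(3, 17)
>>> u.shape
(17, 3)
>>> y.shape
(29, 17)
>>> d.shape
(17, 29, 3)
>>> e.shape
(17, 29, 11)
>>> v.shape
(3, 29)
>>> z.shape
(29, 3)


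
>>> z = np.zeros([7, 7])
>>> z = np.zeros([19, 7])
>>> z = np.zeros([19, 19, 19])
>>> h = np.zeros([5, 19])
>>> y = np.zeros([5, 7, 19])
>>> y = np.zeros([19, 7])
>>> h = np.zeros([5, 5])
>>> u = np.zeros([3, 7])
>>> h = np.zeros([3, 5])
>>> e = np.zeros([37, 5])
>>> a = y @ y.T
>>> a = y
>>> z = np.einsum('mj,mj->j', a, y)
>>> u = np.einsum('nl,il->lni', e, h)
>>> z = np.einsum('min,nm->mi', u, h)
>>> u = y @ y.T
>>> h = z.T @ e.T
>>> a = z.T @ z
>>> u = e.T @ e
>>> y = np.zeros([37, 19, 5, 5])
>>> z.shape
(5, 37)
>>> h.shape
(37, 37)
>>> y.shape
(37, 19, 5, 5)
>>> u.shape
(5, 5)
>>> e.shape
(37, 5)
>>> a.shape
(37, 37)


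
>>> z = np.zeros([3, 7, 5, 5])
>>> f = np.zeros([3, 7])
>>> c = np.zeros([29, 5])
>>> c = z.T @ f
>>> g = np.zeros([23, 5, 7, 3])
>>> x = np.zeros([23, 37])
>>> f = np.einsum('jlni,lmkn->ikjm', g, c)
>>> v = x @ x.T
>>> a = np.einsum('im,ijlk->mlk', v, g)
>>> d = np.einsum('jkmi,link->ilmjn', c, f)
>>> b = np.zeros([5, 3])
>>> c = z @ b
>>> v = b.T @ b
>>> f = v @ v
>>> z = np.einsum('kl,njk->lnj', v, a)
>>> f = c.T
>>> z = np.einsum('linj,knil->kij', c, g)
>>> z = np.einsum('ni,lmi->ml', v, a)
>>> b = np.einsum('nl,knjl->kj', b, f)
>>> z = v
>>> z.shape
(3, 3)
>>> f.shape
(3, 5, 7, 3)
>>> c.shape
(3, 7, 5, 3)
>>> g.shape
(23, 5, 7, 3)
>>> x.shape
(23, 37)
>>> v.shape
(3, 3)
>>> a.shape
(23, 7, 3)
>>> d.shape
(7, 3, 7, 5, 23)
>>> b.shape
(3, 7)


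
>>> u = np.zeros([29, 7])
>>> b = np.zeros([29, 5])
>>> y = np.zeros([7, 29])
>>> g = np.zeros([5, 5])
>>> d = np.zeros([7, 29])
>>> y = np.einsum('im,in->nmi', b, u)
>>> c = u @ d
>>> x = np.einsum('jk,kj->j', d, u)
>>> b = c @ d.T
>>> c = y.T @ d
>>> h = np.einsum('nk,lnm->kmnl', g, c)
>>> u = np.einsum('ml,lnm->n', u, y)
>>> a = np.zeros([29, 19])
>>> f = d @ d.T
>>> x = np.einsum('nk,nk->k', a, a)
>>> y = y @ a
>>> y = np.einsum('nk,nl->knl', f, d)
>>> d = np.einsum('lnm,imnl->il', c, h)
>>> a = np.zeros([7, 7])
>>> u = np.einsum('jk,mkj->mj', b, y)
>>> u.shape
(7, 29)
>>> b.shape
(29, 7)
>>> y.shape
(7, 7, 29)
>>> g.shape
(5, 5)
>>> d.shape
(5, 29)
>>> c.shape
(29, 5, 29)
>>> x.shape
(19,)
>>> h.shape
(5, 29, 5, 29)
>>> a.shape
(7, 7)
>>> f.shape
(7, 7)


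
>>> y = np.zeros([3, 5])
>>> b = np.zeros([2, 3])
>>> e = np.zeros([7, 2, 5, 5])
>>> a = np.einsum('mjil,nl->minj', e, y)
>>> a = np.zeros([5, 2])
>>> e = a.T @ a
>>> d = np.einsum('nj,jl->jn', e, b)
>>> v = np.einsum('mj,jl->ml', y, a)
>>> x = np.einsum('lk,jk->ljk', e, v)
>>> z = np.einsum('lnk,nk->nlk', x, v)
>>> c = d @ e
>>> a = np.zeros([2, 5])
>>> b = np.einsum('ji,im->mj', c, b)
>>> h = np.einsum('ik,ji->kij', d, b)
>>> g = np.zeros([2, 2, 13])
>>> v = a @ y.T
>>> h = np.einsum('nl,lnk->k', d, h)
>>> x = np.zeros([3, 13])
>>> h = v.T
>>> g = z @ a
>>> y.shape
(3, 5)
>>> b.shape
(3, 2)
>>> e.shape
(2, 2)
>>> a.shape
(2, 5)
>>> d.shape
(2, 2)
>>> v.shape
(2, 3)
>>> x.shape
(3, 13)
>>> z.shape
(3, 2, 2)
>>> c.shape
(2, 2)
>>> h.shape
(3, 2)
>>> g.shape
(3, 2, 5)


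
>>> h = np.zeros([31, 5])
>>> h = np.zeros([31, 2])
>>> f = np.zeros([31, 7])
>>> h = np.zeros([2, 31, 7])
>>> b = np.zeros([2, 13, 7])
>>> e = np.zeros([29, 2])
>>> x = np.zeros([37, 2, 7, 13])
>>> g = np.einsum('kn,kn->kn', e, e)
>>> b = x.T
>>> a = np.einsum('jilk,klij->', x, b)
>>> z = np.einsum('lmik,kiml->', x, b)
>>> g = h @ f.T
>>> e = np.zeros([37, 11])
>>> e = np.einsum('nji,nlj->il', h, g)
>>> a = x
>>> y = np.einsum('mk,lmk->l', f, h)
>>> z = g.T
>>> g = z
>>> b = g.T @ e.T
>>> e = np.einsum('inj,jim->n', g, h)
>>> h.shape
(2, 31, 7)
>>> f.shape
(31, 7)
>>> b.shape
(2, 31, 7)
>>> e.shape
(31,)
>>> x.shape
(37, 2, 7, 13)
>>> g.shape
(31, 31, 2)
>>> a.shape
(37, 2, 7, 13)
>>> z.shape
(31, 31, 2)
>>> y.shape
(2,)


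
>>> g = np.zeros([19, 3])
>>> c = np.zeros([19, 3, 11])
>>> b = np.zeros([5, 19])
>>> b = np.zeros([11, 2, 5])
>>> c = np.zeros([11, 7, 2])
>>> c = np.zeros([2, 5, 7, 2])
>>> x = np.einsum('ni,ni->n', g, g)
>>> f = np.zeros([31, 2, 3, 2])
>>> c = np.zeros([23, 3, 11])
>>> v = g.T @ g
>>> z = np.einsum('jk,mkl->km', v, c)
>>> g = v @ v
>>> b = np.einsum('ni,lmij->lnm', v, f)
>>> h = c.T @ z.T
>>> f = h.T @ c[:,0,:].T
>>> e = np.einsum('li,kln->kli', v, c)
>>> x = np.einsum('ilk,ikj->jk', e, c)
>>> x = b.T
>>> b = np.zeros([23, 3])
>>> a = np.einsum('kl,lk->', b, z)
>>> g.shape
(3, 3)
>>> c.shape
(23, 3, 11)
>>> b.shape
(23, 3)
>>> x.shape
(2, 3, 31)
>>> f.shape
(3, 3, 23)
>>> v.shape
(3, 3)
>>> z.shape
(3, 23)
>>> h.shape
(11, 3, 3)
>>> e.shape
(23, 3, 3)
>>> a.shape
()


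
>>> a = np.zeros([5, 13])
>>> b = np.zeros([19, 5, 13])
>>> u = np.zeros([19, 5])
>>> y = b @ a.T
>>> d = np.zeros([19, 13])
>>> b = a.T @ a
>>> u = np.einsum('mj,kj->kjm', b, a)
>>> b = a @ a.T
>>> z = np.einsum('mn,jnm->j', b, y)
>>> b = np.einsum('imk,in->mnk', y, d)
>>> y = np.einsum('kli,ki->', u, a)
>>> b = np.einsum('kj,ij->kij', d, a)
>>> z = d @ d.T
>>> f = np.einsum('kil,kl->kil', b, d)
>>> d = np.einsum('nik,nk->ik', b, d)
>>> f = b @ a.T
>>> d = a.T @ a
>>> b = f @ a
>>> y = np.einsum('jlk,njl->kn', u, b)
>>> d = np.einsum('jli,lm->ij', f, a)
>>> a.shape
(5, 13)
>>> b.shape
(19, 5, 13)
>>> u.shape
(5, 13, 13)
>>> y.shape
(13, 19)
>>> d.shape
(5, 19)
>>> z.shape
(19, 19)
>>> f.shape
(19, 5, 5)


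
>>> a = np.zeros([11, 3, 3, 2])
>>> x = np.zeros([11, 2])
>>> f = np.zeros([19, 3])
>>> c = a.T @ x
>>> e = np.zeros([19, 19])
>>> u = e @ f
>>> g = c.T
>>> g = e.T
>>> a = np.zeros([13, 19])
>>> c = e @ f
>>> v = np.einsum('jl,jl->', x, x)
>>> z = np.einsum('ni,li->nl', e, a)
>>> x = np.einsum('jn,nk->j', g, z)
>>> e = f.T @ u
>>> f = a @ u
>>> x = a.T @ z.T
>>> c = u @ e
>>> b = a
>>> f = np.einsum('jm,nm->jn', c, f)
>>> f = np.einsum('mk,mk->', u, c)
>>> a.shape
(13, 19)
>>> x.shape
(19, 19)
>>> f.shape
()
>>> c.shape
(19, 3)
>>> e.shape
(3, 3)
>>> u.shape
(19, 3)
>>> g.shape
(19, 19)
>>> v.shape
()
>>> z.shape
(19, 13)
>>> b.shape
(13, 19)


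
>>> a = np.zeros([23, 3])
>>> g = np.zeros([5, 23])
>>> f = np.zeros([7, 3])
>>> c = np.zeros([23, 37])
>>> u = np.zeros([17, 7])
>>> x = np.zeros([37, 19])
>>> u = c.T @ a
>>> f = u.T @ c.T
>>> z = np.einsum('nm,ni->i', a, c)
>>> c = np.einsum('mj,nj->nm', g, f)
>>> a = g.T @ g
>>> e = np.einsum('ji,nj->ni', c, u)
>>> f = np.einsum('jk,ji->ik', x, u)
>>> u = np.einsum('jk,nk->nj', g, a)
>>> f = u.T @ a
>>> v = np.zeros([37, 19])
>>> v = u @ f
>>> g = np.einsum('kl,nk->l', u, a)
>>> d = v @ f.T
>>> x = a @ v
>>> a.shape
(23, 23)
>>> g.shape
(5,)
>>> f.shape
(5, 23)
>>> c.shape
(3, 5)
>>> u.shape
(23, 5)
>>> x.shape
(23, 23)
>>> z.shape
(37,)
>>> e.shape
(37, 5)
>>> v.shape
(23, 23)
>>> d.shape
(23, 5)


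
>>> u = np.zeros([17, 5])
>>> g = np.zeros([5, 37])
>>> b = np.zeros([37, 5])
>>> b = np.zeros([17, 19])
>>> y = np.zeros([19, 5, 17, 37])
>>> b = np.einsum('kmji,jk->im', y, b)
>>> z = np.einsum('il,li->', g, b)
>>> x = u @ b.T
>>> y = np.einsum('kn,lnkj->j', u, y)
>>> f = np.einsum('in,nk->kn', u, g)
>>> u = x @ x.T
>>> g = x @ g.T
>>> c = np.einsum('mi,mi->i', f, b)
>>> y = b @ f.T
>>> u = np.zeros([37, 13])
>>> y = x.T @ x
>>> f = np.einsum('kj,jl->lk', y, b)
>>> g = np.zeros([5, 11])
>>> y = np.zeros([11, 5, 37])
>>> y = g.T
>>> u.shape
(37, 13)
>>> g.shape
(5, 11)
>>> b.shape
(37, 5)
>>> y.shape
(11, 5)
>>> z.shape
()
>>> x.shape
(17, 37)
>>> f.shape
(5, 37)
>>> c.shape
(5,)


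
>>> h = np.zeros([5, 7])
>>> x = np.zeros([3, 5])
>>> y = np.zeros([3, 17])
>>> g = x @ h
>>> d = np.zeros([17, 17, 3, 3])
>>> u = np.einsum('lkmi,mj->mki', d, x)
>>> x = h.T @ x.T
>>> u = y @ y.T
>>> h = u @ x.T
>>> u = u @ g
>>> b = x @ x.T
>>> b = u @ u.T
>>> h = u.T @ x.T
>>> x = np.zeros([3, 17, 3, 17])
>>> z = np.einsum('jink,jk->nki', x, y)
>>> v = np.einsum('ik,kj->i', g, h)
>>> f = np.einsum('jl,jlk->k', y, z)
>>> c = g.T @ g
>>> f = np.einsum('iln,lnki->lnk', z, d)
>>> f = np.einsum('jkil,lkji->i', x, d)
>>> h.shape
(7, 7)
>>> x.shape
(3, 17, 3, 17)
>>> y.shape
(3, 17)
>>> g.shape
(3, 7)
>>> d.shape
(17, 17, 3, 3)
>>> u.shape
(3, 7)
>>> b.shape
(3, 3)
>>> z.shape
(3, 17, 17)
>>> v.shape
(3,)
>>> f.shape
(3,)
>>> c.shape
(7, 7)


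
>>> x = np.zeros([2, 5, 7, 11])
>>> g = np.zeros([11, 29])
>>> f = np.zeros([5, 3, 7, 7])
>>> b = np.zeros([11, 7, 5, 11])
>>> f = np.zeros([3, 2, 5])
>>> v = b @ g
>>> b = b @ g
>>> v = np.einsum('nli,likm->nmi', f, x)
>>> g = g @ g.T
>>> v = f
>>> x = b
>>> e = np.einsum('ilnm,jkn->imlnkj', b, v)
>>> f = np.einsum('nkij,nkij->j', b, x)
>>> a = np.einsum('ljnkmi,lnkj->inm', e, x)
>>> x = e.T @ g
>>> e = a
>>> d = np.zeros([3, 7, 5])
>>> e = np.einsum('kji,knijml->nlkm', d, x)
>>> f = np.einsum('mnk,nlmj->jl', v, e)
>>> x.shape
(3, 2, 5, 7, 29, 11)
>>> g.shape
(11, 11)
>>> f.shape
(29, 11)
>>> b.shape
(11, 7, 5, 29)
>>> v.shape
(3, 2, 5)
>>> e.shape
(2, 11, 3, 29)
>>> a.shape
(3, 7, 2)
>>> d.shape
(3, 7, 5)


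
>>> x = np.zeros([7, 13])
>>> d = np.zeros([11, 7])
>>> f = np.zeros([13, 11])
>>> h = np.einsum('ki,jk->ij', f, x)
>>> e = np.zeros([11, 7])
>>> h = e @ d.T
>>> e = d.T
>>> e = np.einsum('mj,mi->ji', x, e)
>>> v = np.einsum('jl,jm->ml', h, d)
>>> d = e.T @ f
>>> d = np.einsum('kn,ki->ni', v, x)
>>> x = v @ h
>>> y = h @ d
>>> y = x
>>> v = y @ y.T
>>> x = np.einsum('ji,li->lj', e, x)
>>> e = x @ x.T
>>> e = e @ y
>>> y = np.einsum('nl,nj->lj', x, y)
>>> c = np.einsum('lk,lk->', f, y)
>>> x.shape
(7, 13)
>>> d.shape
(11, 13)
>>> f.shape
(13, 11)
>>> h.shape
(11, 11)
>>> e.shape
(7, 11)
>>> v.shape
(7, 7)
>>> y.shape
(13, 11)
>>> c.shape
()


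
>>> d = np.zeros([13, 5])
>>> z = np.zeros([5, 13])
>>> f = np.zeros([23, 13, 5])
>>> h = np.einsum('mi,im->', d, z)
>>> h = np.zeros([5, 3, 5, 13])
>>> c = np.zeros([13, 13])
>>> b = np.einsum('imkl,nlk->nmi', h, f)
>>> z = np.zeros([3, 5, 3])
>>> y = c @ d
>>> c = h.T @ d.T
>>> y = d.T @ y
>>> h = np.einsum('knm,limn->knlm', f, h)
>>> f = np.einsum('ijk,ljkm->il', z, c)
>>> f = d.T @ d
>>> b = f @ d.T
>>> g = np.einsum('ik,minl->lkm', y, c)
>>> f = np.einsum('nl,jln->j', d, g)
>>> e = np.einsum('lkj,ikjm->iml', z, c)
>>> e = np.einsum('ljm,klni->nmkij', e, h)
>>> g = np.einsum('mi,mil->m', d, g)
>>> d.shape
(13, 5)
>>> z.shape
(3, 5, 3)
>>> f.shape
(13,)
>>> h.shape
(23, 13, 5, 5)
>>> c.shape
(13, 5, 3, 13)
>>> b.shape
(5, 13)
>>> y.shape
(5, 5)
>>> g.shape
(13,)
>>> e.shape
(5, 3, 23, 5, 13)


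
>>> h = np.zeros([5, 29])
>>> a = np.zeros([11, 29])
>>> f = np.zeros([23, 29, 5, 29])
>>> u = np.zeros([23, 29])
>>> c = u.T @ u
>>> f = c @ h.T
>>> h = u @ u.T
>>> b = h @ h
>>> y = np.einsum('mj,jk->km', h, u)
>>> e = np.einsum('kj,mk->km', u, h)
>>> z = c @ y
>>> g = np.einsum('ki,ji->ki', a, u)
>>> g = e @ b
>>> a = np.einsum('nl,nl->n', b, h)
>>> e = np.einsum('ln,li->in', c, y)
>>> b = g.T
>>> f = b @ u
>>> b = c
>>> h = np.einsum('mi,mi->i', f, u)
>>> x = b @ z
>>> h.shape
(29,)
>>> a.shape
(23,)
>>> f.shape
(23, 29)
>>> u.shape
(23, 29)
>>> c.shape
(29, 29)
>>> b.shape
(29, 29)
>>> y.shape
(29, 23)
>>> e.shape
(23, 29)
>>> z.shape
(29, 23)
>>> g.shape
(23, 23)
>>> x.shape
(29, 23)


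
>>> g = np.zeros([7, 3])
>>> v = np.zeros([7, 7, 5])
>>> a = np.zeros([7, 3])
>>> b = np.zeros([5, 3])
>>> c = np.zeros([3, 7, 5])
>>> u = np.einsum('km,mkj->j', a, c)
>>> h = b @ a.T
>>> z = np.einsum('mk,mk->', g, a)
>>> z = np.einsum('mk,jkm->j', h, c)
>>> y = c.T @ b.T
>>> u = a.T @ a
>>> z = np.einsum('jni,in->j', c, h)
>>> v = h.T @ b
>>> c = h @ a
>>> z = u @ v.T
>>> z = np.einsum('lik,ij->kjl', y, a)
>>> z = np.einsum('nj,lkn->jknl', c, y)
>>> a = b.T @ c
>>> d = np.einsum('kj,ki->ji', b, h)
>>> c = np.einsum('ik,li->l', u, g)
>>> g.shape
(7, 3)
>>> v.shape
(7, 3)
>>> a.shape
(3, 3)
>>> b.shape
(5, 3)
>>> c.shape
(7,)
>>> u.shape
(3, 3)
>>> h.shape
(5, 7)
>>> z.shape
(3, 7, 5, 5)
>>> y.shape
(5, 7, 5)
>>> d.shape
(3, 7)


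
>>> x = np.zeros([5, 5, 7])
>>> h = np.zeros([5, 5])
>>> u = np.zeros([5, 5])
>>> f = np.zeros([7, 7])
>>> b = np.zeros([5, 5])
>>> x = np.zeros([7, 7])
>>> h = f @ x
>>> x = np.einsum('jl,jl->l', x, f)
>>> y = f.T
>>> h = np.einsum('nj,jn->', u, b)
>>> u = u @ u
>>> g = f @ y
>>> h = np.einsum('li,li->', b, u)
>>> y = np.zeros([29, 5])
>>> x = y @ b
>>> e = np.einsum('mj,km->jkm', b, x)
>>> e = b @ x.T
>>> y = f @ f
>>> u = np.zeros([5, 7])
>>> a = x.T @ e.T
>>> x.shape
(29, 5)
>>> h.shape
()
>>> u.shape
(5, 7)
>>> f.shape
(7, 7)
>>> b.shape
(5, 5)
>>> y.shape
(7, 7)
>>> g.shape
(7, 7)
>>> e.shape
(5, 29)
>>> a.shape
(5, 5)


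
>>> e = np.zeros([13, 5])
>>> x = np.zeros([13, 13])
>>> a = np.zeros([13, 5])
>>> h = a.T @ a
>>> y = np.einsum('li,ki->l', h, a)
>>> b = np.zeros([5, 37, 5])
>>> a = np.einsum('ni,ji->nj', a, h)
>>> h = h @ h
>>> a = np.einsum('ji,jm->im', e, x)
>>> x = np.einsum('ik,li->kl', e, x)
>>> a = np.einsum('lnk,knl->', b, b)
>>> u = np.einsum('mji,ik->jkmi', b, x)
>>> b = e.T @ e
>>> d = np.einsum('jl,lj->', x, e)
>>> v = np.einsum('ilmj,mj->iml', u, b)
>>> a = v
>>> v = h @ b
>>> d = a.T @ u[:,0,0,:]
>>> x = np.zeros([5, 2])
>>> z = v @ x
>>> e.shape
(13, 5)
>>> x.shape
(5, 2)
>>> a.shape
(37, 5, 13)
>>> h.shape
(5, 5)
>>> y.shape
(5,)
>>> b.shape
(5, 5)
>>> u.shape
(37, 13, 5, 5)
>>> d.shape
(13, 5, 5)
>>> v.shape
(5, 5)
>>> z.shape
(5, 2)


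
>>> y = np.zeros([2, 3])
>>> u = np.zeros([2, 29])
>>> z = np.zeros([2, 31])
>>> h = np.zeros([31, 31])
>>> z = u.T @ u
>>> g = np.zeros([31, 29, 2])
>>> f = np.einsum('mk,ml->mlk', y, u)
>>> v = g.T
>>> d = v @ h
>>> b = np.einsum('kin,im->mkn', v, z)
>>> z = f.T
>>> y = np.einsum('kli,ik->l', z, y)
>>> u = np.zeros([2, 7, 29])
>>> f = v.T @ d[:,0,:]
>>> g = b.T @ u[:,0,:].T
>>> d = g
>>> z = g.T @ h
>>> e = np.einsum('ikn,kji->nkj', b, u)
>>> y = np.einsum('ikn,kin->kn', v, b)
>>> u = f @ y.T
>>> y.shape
(29, 31)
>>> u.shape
(31, 29, 29)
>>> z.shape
(2, 2, 31)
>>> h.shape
(31, 31)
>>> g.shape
(31, 2, 2)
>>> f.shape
(31, 29, 31)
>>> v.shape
(2, 29, 31)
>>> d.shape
(31, 2, 2)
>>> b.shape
(29, 2, 31)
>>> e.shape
(31, 2, 7)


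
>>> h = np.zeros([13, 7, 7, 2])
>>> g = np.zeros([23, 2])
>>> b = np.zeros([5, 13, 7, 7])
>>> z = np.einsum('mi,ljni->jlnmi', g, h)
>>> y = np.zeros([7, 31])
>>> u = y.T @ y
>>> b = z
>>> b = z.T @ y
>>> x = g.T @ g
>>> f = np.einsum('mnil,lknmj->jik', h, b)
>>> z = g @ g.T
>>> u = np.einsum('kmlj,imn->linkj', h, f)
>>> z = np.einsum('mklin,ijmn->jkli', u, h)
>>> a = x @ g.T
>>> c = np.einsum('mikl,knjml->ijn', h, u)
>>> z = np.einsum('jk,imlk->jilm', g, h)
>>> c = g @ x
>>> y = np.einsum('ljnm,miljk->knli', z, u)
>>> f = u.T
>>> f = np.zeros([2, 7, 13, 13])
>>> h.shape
(13, 7, 7, 2)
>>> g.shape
(23, 2)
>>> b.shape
(2, 23, 7, 13, 31)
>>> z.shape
(23, 13, 7, 7)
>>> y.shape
(2, 7, 23, 31)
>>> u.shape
(7, 31, 23, 13, 2)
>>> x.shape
(2, 2)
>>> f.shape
(2, 7, 13, 13)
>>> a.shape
(2, 23)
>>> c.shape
(23, 2)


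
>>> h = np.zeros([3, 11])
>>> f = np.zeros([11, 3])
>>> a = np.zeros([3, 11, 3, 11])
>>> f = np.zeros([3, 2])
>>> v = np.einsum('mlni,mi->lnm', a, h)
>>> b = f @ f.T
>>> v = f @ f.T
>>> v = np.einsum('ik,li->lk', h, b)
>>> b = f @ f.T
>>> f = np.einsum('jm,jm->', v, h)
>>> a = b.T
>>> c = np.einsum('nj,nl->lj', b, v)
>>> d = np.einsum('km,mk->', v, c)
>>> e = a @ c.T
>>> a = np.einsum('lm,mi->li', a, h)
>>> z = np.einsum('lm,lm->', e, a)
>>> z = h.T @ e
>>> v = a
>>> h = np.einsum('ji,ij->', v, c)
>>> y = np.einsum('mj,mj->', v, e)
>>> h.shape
()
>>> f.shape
()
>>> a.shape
(3, 11)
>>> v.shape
(3, 11)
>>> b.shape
(3, 3)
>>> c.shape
(11, 3)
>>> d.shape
()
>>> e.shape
(3, 11)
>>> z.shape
(11, 11)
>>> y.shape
()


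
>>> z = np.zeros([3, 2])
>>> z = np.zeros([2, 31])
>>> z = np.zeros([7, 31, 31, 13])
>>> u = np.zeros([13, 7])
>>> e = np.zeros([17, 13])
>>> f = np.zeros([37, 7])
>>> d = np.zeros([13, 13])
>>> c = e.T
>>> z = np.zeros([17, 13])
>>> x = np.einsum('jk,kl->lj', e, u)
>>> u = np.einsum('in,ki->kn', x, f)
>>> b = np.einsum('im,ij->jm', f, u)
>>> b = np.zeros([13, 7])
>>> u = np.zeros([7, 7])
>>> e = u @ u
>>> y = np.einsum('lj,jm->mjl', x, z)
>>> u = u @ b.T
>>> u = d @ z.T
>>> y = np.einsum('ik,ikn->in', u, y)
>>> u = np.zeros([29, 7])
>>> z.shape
(17, 13)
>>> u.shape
(29, 7)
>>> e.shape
(7, 7)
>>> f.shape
(37, 7)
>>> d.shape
(13, 13)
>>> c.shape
(13, 17)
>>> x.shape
(7, 17)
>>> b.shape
(13, 7)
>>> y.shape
(13, 7)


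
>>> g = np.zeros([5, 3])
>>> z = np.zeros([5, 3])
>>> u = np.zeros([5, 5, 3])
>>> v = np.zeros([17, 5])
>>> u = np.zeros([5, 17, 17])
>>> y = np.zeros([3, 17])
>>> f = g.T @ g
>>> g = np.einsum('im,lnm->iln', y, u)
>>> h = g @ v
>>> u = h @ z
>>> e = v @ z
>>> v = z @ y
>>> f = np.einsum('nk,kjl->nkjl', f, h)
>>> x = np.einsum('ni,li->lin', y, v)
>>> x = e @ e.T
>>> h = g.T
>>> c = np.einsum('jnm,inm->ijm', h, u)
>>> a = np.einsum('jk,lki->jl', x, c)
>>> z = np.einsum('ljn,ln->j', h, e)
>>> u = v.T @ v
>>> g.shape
(3, 5, 17)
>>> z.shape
(5,)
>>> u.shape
(17, 17)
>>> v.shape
(5, 17)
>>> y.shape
(3, 17)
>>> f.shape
(3, 3, 5, 5)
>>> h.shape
(17, 5, 3)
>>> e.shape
(17, 3)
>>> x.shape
(17, 17)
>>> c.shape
(3, 17, 3)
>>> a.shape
(17, 3)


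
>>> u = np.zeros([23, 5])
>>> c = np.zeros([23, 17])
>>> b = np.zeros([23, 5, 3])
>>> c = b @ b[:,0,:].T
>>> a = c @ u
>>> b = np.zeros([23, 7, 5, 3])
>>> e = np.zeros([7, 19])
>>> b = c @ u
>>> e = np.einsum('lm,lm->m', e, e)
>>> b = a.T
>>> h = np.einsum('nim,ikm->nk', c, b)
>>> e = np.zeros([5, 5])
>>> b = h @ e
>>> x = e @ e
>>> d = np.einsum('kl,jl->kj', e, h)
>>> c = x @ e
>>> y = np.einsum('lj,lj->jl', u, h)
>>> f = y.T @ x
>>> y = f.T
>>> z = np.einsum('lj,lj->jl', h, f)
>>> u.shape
(23, 5)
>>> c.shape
(5, 5)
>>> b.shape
(23, 5)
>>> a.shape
(23, 5, 5)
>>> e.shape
(5, 5)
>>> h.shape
(23, 5)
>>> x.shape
(5, 5)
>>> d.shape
(5, 23)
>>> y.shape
(5, 23)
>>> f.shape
(23, 5)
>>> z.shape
(5, 23)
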